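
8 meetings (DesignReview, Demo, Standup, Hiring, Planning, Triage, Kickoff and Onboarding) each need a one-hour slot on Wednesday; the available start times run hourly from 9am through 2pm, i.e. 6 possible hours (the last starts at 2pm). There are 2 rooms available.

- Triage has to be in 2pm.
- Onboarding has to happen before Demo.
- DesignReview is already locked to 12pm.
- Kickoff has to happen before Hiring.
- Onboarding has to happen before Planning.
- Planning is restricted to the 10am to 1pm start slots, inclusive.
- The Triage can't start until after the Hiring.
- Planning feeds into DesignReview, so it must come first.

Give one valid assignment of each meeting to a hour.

DesignReview=12pm; Planning=10am; Demo=11am; Kickoff=9am; Triage=2pm; Onboarding=9am; Hiring=10am; Standup=11am

Checking: Hiring(10am) before Triage(2pm); Onboarding(9am) before Demo(11am); Onboarding(9am) before Planning(10am); Kickoff(9am) before Hiring(10am); Planning(10am) before DesignReview(12pm); Planning=10am in [10am,1pm]; DesignReview=12pm in [12pm,12pm]; Triage=2pm in [2pm,2pm]; max 2 per hour (cap 2).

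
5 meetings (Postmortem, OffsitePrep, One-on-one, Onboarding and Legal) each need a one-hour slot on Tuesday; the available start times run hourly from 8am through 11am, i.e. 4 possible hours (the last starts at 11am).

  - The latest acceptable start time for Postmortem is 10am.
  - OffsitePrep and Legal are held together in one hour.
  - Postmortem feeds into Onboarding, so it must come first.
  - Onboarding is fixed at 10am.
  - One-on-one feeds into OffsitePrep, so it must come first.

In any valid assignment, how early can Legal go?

Legal must be in the same hour as OffsitePrep, which can't be before 9am, so Legal is at least 9am.
Legal at 9am is achievable: Onboarding=10am, Postmortem=8am, One-on-one=8am, OffsitePrep=9am, Legal=9am.

9am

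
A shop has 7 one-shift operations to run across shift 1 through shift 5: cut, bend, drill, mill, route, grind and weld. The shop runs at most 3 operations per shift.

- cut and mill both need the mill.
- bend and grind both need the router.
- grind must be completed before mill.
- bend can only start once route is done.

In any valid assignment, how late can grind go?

Downstream work caps grind at shift 4.
grind at shift 4 is achievable: grind -> shift 4; weld -> shift 2; drill -> shift 1; cut -> shift 1; mill -> shift 5; route -> shift 1; bend -> shift 2.

shift 4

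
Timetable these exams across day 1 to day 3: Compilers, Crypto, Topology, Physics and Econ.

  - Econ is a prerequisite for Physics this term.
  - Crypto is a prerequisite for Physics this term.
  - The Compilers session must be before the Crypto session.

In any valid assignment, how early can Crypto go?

Precedence pushes Crypto to at least day 2; downstream work caps Crypto at day 2.
Crypto at day 2 is achievable: Compilers=day 1, Crypto=day 2, Physics=day 3, Econ=day 1, Topology=day 1.

day 2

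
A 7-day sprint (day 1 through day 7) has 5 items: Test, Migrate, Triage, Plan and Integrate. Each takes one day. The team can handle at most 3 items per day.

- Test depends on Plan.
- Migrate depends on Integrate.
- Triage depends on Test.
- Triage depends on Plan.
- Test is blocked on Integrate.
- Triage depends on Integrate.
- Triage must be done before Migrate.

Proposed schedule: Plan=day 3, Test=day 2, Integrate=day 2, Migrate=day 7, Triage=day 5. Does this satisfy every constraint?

Invalid. Test depends on Plan.

Migrate depends on Integrate — holds.
Triage depends on Plan — holds.
Triage depends on Test — holds.
Test depends on Plan — violated.
Triage depends on Integrate — holds.
Test is blocked on Integrate — violated.
The team can handle at most 3 items per day — holds.
Triage must be done before Migrate — holds.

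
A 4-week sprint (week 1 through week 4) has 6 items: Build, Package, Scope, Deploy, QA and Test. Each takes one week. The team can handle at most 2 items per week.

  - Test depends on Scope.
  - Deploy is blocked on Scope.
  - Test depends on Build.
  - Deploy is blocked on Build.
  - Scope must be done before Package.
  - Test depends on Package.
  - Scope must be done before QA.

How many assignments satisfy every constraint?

Splitting on Build: it can be week 1 (23), week 2 (12), week 3 (3). Listing each branch's schedules as (Package, Scope, Deploy, QA, Test) by week number:
Build=week 1: (2,1,2,3,3) (2,1,2,3,4) (2,1,2,4,3) (2,1,2,4,4) (2,1,3,2,3) (2,1,3,2,4) (2,1,3,3,4) (2,1,3,4,3) (2,1,3,4,4) (2,1,4,2,3) (2,1,4,2,4) (2,1,4,3,3) (2,1,4,3,4) (2,1,4,4,3) (3,1,2,2,4) (3,1,2,3,4) (3,1,2,4,4) (3,1,3,2,4) (3,1,3,4,4) (3,1,4,2,4) (3,1,4,3,4) (3,2,3,4,4) (3,2,4,3,4) — 23.
Build=week 2: (2,1,3,3,4) (2,1,3,4,3) (2,1,3,4,4) (2,1,4,3,3) (2,1,4,3,4) (2,1,4,4,3) (3,1,3,2,4) (3,1,3,4,4) (3,1,4,2,4) (3,1,4,3,4) (3,2,3,4,4) (3,2,4,3,4) — 12.
Build=week 3: (2,1,4,2,4) (2,1,4,3,4) (3,1,4,2,4) — 3.
Summing: 23 + 12 + 3 = 38.

38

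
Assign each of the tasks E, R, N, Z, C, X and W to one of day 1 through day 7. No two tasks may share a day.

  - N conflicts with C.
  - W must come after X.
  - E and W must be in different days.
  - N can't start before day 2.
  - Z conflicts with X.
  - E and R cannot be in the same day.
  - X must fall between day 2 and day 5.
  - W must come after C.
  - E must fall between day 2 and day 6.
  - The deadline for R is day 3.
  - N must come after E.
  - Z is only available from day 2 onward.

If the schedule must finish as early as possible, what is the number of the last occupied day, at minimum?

The precedence chain requires at least 2 distinct days.
With at most 1 per day and 7 tasks, at least 7 days are needed.
Propagating the time windows through the other constraints, N can't land before day 3, so the schedule must run through at least day 3.
7 works (last occupied day: day 7): for example E=day 3, C=day 6, Z=day 5, N=day 4, W=day 7, R=day 1, X=day 2.

day 7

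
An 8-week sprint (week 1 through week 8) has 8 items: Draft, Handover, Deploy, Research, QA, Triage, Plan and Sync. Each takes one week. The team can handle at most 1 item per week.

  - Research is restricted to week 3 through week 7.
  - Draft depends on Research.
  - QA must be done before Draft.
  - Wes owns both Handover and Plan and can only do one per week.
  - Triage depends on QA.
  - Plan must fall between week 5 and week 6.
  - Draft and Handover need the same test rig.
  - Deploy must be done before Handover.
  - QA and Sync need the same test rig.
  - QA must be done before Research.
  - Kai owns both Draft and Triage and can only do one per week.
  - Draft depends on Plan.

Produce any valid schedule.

Handover=week 4, Research=week 3, Triage=week 7, Plan=week 5, Deploy=week 2, QA=week 1, Draft=week 6, Sync=week 8

Checking: Plan(week 5) before Draft(week 6); QA(week 1) before Research(week 3); Research(week 3) before Draft(week 6); QA(week 1) before Draft(week 6); QA(week 1) before Triage(week 7); Deploy(week 2) before Handover(week 4); Draft(week 6) != Triage(week 7); Handover(week 4) != Plan(week 5); QA(week 1) != Sync(week 8); Draft(week 6) != Handover(week 4); Research=week 3 in [week 3,week 7]; Plan=week 5 in [week 5,week 6]; max 1 per week (cap 1).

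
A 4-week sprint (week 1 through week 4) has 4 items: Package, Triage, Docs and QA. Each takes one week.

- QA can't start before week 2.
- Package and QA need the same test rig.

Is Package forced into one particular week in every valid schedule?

No

Package can be week 1 (e.g. Triage -> week 1, Docs -> week 1, QA -> week 2, Package -> week 1) or week 2 (e.g. Package -> week 2, QA -> week 3, Triage -> week 1, Docs -> week 1).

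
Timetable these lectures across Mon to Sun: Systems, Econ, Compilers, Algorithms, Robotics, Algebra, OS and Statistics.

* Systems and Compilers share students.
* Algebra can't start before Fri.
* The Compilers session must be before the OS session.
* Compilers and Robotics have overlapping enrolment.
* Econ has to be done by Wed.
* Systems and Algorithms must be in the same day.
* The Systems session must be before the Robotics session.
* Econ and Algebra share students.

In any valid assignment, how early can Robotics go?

Precedence pushes Robotics to at least Tue.
Robotics at Tue is achievable: Algorithms -> Mon, Statistics -> Mon, Compilers -> Wed, Econ -> Mon, Robotics -> Tue, Systems -> Mon, Algebra -> Fri, OS -> Thu.

Tue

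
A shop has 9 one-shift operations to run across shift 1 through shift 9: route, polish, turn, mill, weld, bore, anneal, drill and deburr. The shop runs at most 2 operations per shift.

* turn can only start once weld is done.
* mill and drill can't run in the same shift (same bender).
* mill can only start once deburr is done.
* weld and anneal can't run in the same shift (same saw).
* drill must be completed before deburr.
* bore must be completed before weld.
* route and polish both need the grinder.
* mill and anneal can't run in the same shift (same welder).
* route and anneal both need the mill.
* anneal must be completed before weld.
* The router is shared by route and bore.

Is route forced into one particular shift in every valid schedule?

route can be shift 1 (e.g. drill -> shift 1, deburr -> shift 3, polish -> shift 5, route -> shift 1, mill -> shift 4, turn -> shift 4, anneal -> shift 2, bore -> shift 2, weld -> shift 3) or shift 2 (e.g. drill in shift 3; route in shift 2; deburr in shift 4; bore in shift 1; turn in shift 3; anneal in shift 1; polish in shift 4; weld in shift 2; mill in shift 5).

No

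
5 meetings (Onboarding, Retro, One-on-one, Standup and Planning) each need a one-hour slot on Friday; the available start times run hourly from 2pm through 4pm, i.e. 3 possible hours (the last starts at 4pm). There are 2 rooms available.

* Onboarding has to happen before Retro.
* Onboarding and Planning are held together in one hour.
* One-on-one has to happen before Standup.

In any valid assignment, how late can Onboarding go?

3pm

Downstream work caps Onboarding at 3pm.
Onboarding at 3pm is achievable: Standup in 4pm, Onboarding in 3pm, One-on-one in 2pm, Planning in 3pm, Retro in 4pm.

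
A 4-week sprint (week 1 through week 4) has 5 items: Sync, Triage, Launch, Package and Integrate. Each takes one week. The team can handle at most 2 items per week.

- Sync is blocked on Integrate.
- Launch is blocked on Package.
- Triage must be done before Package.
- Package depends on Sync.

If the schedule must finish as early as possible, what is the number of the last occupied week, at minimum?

The precedence chain requires at least 4 distinct weeks.
With at most 2 per week and 5 work items, at least 3 weeks are needed.
4 works (last occupied week: week 4): for example Triage=week 1; Package=week 3; Launch=week 4; Sync=week 2; Integrate=week 1.

4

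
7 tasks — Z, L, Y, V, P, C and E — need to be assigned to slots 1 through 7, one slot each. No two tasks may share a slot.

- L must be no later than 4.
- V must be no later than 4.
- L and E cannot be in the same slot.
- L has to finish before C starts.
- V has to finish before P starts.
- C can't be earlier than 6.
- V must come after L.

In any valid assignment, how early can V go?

2

Precedence pushes V to at least 2; V's own window allows nothing later than 4.
V at 2 is achievable: V in 2, E in 7, Y in 5, Z in 4, P in 3, C in 6, L in 1.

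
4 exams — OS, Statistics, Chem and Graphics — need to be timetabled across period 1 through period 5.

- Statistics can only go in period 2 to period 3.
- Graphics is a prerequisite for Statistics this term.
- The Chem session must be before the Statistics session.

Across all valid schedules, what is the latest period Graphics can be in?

period 2

Downstream work caps Graphics at period 2.
Graphics at period 2 is achievable: Statistics -> period 3, Chem -> period 1, Graphics -> period 2, OS -> period 1.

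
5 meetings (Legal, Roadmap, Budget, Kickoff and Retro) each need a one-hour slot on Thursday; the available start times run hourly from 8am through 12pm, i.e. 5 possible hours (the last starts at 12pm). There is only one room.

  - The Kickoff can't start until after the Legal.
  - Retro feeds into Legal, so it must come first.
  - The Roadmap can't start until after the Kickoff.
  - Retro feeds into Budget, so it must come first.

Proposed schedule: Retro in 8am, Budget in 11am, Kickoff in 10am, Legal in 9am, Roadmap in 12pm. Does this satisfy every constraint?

The Kickoff can't start until after the Legal — holds.
Retro feeds into Budget, so it must come first — holds.
Retro feeds into Legal, so it must come first — holds.
The Roadmap can't start until after the Kickoff — holds.
There is only one room — holds.

Valid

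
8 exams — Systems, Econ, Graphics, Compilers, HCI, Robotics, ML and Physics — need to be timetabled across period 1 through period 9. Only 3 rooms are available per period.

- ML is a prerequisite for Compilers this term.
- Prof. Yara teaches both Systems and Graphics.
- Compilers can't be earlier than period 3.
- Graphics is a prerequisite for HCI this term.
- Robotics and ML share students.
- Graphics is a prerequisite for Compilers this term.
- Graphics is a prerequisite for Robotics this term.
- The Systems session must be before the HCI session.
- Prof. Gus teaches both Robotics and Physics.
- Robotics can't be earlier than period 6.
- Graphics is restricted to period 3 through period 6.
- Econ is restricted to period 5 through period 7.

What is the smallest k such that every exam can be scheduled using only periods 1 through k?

6

The precedence chain requires at least 2 distinct periods.
With at most 3 per period and 8 exams, at least 3 periods are needed.
Robotics can't be placed before period 6, so the schedule must run through at least period 6.
6 works (last occupied period: period 6): for example Robotics in period 6, Econ in period 5, ML in period 1, Graphics in period 3, Compilers in period 4, HCI in period 4, Systems in period 1, Physics in period 1.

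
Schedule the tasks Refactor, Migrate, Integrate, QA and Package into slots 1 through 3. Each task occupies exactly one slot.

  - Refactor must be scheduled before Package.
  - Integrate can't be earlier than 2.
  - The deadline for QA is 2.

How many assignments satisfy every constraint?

Splitting on Refactor: it can be 1 (24), 2 (12). Listing each branch's schedules as (Migrate, Integrate, QA, Package):
Refactor=1: (1,2,1,2) (1,2,1,3) (1,2,2,2) (1,2,2,3) (1,3,1,2) (1,3,1,3) (1,3,2,2) (1,3,2,3) (2,2,1,2) (2,2,1,3) (2,2,2,2) (2,2,2,3) (2,3,1,2) (2,3,1,3) (2,3,2,2) (2,3,2,3) (3,2,1,2) (3,2,1,3) (3,2,2,2) (3,2,2,3) (3,3,1,2) (3,3,1,3) (3,3,2,2) (3,3,2,3) — 24.
Refactor=2: (1,2,1,3) (1,2,2,3) (1,3,1,3) (1,3,2,3) (2,2,1,3) (2,2,2,3) (2,3,1,3) (2,3,2,3) (3,2,1,3) (3,2,2,3) (3,3,1,3) (3,3,2,3) — 12.
Summing: 24 + 12 = 36.

36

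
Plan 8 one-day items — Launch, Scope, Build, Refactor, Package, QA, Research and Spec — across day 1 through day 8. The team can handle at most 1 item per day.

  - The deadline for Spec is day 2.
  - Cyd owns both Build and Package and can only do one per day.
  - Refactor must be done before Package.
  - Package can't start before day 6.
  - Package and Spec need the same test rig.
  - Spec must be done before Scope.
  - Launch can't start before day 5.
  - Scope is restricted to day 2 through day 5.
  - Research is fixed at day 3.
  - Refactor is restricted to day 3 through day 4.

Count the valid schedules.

42

Splitting on Launch: it can be day 5 (6), day 6 (12), day 7 (12), day 8 (12). Listing each branch's schedules as (Scope, Build, Refactor, Package, QA, Research, Spec) by day number:
Launch=day 5: (2,6,4,7,8,3,1) (2,6,4,8,7,3,1) (2,7,4,6,8,3,1) (2,7,4,8,6,3,1) (2,8,4,6,7,3,1) (2,8,4,7,6,3,1) — 6.
Launch=day 6: (2,5,4,7,8,3,1) (2,5,4,8,7,3,1) (2,7,4,8,5,3,1) (2,8,4,7,5,3,1) (5,1,4,7,8,3,2) (5,1,4,8,7,3,2) (5,2,4,7,8,3,1) (5,2,4,8,7,3,1) (5,7,4,8,1,3,2) (5,7,4,8,2,3,1) (5,8,4,7,1,3,2) (5,8,4,7,2,3,1) — 12.
Launch=day 7: (2,5,4,6,8,3,1) (2,5,4,8,6,3,1) (2,6,4,8,5,3,1) (2,8,4,6,5,3,1) (5,1,4,6,8,3,2) (5,1,4,8,6,3,2) (5,2,4,6,8,3,1) (5,2,4,8,6,3,1) (5,6,4,8,1,3,2) (5,6,4,8,2,3,1) (5,8,4,6,1,3,2) (5,8,4,6,2,3,1) — 12.
Launch=day 8: (2,5,4,6,7,3,1) (2,5,4,7,6,3,1) (2,6,4,7,5,3,1) (2,7,4,6,5,3,1) (5,1,4,6,7,3,2) (5,1,4,7,6,3,2) (5,2,4,6,7,3,1) (5,2,4,7,6,3,1) (5,6,4,7,1,3,2) (5,6,4,7,2,3,1) (5,7,4,6,1,3,2) (5,7,4,6,2,3,1) — 12.
Summing: 6 + 12 + 12 + 12 = 42.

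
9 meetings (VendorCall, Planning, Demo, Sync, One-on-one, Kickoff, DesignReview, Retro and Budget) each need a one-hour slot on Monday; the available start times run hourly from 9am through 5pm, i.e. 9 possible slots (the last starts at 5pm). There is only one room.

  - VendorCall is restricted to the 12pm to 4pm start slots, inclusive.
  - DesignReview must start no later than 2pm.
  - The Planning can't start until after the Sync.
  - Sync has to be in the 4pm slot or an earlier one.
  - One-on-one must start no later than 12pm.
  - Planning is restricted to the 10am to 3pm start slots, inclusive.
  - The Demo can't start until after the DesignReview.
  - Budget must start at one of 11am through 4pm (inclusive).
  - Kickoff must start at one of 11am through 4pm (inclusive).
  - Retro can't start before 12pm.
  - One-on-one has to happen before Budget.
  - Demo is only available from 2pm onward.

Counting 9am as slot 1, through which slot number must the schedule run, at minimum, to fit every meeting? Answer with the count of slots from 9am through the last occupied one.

The precedence chain requires at least 2 distinct slots.
With at most 1 per slot and 9 meetings, at least 9 slots are needed.
Demo can't be placed before 2pm — that is slot 6 counting from 9am — so the schedule must run through at least 6 slots.
9 works (last occupied slot: 5pm): for example DesignReview -> 1pm; Sync -> 10am; Demo -> 2pm; Kickoff -> 4pm; Planning -> 11am; VendorCall -> 12pm; One-on-one -> 9am; Budget -> 3pm; Retro -> 5pm.

9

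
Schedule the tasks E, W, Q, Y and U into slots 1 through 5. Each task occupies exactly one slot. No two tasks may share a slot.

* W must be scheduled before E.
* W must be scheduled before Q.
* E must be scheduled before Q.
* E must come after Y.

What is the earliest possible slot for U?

1

U at 1 is achievable: Y in 3, E in 4, W in 2, U in 1, Q in 5.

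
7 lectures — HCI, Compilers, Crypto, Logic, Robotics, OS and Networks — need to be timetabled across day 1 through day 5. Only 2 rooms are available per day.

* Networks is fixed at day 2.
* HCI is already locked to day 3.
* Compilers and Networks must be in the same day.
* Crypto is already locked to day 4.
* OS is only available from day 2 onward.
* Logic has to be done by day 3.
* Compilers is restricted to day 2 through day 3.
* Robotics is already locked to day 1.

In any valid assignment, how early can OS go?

OS is available from day 2.
OS at day 3 is achievable: Networks=day 2; OS=day 3; Logic=day 1; Compilers=day 2; HCI=day 3; Robotics=day 1; Crypto=day 4.
Nothing earlier works — the capacity limit rule out every day before day 3.

day 3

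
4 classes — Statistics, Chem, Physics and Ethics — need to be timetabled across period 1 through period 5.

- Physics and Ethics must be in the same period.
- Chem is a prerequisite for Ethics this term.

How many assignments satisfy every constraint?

Splitting on Statistics: it can be period 1 (10), period 2 (10), period 3 (10), period 4 (10), period 5 (10). Listing each branch's schedules as (Chem, Physics, Ethics) by period number:
Statistics=period 1: (1,2,2) (1,3,3) (1,4,4) (1,5,5) (2,3,3) (2,4,4) (2,5,5) (3,4,4) (3,5,5) (4,5,5) — 10.
Statistics=period 2: (1,2,2) (1,3,3) (1,4,4) (1,5,5) (2,3,3) (2,4,4) (2,5,5) (3,4,4) (3,5,5) (4,5,5) — 10.
Statistics=period 3: (1,2,2) (1,3,3) (1,4,4) (1,5,5) (2,3,3) (2,4,4) (2,5,5) (3,4,4) (3,5,5) (4,5,5) — 10.
Statistics=period 4: (1,2,2) (1,3,3) (1,4,4) (1,5,5) (2,3,3) (2,4,4) (2,5,5) (3,4,4) (3,5,5) (4,5,5) — 10.
Statistics=period 5: (1,2,2) (1,3,3) (1,4,4) (1,5,5) (2,3,3) (2,4,4) (2,5,5) (3,4,4) (3,5,5) (4,5,5) — 10.
Summing: 10 + 10 + 10 + 10 + 10 = 50.

50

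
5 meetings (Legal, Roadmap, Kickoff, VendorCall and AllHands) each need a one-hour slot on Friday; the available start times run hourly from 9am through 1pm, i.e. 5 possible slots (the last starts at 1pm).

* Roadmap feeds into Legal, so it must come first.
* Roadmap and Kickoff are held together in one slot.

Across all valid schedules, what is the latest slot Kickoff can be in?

Kickoff must be in the same slot as Roadmap, which can't be after 12pm, so Kickoff is at most 12pm.
Kickoff at 12pm is achievable: Legal in 1pm; VendorCall in 9am; AllHands in 9am; Roadmap in 12pm; Kickoff in 12pm.

12pm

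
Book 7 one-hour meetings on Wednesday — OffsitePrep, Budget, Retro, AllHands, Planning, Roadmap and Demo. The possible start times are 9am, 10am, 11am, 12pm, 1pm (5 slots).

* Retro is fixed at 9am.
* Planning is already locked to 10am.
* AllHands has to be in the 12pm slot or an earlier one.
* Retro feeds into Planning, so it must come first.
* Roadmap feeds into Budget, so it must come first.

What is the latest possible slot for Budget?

1pm

Precedence pushes Budget to at least 10am.
Budget at 1pm is achievable: OffsitePrep=9am, Budget=1pm, Planning=10am, AllHands=9am, Demo=9am, Retro=9am, Roadmap=9am.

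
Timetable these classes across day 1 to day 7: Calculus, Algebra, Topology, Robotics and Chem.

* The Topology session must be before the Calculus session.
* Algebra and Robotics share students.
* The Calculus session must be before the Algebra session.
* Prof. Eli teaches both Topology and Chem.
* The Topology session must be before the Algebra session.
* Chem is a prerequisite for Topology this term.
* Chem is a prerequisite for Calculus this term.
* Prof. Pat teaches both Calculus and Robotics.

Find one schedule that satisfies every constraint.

Topology in day 2; Calculus in day 3; Algebra in day 4; Robotics in day 1; Chem in day 1

Checking: Calculus(day 3) before Algebra(day 4); Chem(day 1) before Calculus(day 3); Chem(day 1) before Topology(day 2); Topology(day 2) before Algebra(day 4); Topology(day 2) before Calculus(day 3); Algebra(day 4) != Robotics(day 1); Topology(day 2) != Chem(day 1); Calculus(day 3) != Robotics(day 1).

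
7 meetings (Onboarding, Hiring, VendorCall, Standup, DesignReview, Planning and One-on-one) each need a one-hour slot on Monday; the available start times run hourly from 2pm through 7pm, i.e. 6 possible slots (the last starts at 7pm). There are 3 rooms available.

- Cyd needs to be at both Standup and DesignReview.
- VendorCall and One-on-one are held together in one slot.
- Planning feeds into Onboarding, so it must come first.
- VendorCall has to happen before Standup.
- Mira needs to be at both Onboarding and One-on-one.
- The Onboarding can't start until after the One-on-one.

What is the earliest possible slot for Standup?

Precedence pushes Standup to at least 3pm.
Standup at 3pm is achievable: Standup=3pm; Hiring=3pm; Planning=2pm; One-on-one=2pm; Onboarding=3pm; DesignReview=4pm; VendorCall=2pm.

3pm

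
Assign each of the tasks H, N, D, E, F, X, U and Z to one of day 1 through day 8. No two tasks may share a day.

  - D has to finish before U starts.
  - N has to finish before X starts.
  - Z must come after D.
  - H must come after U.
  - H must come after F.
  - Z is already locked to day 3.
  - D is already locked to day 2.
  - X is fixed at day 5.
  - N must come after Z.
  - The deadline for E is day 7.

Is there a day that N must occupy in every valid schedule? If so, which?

day 4

Z is fixed at day 3 and must come before N, so N is at least day 4.
X is fixed at day 5 and must come after N, so N is at most day 4.
So N must be day 4.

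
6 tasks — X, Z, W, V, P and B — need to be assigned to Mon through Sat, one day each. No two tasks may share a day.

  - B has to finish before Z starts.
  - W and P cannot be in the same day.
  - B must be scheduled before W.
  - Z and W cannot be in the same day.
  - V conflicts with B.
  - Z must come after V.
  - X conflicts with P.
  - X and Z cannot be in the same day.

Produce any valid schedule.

B=Mon; P=Sat; V=Tue; Z=Wed; X=Fri; W=Thu

Checking: B(Mon) before W(Thu); B(Mon) before Z(Wed); V(Tue) before Z(Wed); W(Thu) != P(Sat); X(Fri) != Z(Wed); Z(Wed) != W(Thu); V(Tue) != B(Mon); X(Fri) != P(Sat); max 1 per day (cap 1).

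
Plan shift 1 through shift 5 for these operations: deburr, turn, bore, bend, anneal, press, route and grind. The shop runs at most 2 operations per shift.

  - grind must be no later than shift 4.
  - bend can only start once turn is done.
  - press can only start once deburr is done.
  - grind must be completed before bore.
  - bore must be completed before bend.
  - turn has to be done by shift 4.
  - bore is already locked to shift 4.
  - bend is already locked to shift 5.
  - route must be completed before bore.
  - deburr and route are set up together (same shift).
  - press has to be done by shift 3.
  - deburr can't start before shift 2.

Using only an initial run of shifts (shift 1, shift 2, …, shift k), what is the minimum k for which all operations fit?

5

The precedence chain requires at least 3 distinct shifts.
With at most 2 per shift and 8 operations, at least 4 shifts are needed.
bend can't be placed before shift 5, so the schedule must run through at least shift 5.
5 works (last occupied shift: shift 5): for example route=shift 2, bend=shift 5, turn=shift 1, press=shift 3, deburr=shift 2, grind=shift 1, anneal=shift 3, bore=shift 4.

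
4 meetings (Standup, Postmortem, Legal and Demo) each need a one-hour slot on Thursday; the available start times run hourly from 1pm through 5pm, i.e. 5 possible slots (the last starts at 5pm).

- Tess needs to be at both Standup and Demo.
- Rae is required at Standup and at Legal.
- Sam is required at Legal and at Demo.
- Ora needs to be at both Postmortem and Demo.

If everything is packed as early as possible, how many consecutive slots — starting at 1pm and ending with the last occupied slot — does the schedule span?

3

Check 2 slots directly (anything shorter is at least as hard).
Could 2 slots be enough, i.e. nothing placed later than 2pm? No: Standup, Legal and Demo must all be in different slots (Standup/Legal can't share; Standup/Demo can't share; Legal/Demo can't share), but only 2 slots are available: 3 meetings can't fit in 2 distinct slots.
So 2 slots is not enough.
3 works (last occupied slot: 3pm): for example Demo=3pm, Standup=1pm, Legal=2pm, Postmortem=1pm.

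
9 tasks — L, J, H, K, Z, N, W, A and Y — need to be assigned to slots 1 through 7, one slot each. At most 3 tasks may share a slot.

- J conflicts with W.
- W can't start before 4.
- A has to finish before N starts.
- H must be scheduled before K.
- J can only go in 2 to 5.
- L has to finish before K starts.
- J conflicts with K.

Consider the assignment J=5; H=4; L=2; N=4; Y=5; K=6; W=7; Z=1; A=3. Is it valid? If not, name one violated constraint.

J conflicts with K — holds.
J conflicts with W — holds.
L has to finish before K starts — holds.
At most 3 tasks may share a slot — holds.
W can't start before 4 — holds.
J can only go in 2 to 5 — holds.
H must be scheduled before K — holds.
A has to finish before N starts — holds.

Yes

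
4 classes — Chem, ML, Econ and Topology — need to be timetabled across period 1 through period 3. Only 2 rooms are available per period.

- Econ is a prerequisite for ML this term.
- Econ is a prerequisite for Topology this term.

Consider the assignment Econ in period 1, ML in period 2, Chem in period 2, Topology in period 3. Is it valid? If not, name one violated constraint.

Only 2 rooms are available per period — holds.
Econ is a prerequisite for ML this term — holds.
Econ is a prerequisite for Topology this term — holds.

Yes, all constraints hold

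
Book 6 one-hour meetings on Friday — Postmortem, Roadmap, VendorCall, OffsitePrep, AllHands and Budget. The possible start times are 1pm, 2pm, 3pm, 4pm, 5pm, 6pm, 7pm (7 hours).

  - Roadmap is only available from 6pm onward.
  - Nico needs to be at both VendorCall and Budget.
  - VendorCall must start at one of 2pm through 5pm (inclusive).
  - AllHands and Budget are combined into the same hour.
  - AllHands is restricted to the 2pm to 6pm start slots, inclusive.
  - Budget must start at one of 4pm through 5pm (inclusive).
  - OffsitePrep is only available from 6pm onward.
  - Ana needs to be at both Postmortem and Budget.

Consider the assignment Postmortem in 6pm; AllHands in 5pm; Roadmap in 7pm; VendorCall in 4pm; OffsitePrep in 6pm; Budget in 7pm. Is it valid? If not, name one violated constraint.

AllHands and Budget are combined into the same hour — violated.
AllHands is restricted to the 2pm to 6pm start slots, inclusive — holds.
Roadmap is only available from 6pm onward — holds.
OffsitePrep is only available from 6pm onward — holds.
VendorCall must start at one of 2pm through 5pm (inclusive) — holds.
Budget must start at one of 4pm through 5pm (inclusive) — violated.
Nico needs to be at both VendorCall and Budget — holds.
Ana needs to be at both Postmortem and Budget — holds.

Invalid. Budget must start at one of 4pm through 5pm (inclusive).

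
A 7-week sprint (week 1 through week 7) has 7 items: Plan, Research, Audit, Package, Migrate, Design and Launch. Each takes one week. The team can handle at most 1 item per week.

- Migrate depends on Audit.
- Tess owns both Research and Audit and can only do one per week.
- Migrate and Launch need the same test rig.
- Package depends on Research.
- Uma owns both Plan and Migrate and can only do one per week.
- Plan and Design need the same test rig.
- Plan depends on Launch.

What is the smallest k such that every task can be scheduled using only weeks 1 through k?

7

The precedence chain requires at least 2 distinct weeks.
With at most 1 per week and 7 tasks, at least 7 weeks are needed.
7 works (last occupied week: week 7): for example Research=week 3; Migrate=week 6; Audit=week 4; Design=week 7; Launch=week 1; Package=week 5; Plan=week 2.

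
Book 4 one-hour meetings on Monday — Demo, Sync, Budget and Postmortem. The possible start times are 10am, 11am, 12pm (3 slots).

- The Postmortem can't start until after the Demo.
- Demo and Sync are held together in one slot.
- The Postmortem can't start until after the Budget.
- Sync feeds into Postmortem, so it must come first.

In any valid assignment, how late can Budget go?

Downstream work caps Budget at 11am.
Budget at 11am is achievable: Postmortem -> 12pm, Sync -> 10am, Budget -> 11am, Demo -> 10am.

11am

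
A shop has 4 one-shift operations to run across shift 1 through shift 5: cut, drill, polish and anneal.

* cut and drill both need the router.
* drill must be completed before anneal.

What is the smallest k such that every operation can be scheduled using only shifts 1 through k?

2 shifts

The precedence chain requires at least 2 distinct shifts.
2 works (last occupied shift: shift 2): for example anneal=shift 2; drill=shift 1; cut=shift 2; polish=shift 1.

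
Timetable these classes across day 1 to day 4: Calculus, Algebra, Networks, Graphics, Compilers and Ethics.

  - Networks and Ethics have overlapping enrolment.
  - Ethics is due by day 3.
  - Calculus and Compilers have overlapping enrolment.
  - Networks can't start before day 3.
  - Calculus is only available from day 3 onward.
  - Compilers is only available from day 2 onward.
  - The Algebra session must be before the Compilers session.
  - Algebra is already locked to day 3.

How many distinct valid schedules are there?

Splitting on Networks: it can be day 3 (8), day 4 (12). Listing each branch's schedules as (Calculus, Algebra, Graphics, Compilers, Ethics) by day number:
Networks=day 3: (3,3,1,4,1) (3,3,1,4,2) (3,3,2,4,1) (3,3,2,4,2) (3,3,3,4,1) (3,3,3,4,2) (3,3,4,4,1) (3,3,4,4,2) — 8.
Networks=day 4: (3,3,1,4,1) (3,3,1,4,2) (3,3,1,4,3) (3,3,2,4,1) (3,3,2,4,2) (3,3,2,4,3) (3,3,3,4,1) (3,3,3,4,2) (3,3,3,4,3) (3,3,4,4,1) (3,3,4,4,2) (3,3,4,4,3) — 12.
Summing: 8 + 12 = 20.

20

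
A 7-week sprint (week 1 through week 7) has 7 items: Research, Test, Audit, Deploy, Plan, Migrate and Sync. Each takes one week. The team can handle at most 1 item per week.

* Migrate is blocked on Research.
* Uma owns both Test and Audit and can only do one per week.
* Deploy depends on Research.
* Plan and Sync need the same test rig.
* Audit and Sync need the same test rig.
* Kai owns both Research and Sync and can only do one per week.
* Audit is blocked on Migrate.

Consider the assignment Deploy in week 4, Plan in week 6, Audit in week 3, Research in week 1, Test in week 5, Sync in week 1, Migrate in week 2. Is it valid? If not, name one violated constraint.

No — it violates: Kai owns both Research and Sync and can only do one per week

Migrate is blocked on Research — holds.
Plan and Sync need the same test rig — holds.
Uma owns both Test and Audit and can only do one per week — holds.
Audit and Sync need the same test rig — holds.
Audit is blocked on Migrate — holds.
The team can handle at most 1 item per week — violated.
Kai owns both Research and Sync and can only do one per week — violated.
Deploy depends on Research — holds.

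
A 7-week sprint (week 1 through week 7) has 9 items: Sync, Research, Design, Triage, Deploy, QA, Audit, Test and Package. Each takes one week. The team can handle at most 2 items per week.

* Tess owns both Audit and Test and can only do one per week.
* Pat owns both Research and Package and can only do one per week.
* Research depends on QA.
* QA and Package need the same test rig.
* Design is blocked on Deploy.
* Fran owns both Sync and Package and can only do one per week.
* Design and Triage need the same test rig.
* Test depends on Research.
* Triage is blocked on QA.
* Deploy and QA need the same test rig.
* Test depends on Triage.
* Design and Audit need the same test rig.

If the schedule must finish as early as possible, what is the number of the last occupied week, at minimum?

5

The precedence chain requires at least 3 distinct weeks.
With at most 2 per week and 9 work items, at least 5 weeks are needed.
5 works (last occupied week: week 5): for example Sync in week 1, Design in week 4, Deploy in week 3, QA in week 1, Research in week 2, Triage in week 2, Test in week 3, Package in week 4, Audit in week 5.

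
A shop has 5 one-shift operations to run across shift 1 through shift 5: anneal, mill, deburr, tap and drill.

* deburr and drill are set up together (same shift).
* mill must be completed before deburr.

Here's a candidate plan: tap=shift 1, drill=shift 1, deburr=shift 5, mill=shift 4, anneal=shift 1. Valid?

deburr and drill are set up together (same shift) — violated.
mill must be completed before deburr — holds.

No — it violates: deburr and drill are set up together (same shift)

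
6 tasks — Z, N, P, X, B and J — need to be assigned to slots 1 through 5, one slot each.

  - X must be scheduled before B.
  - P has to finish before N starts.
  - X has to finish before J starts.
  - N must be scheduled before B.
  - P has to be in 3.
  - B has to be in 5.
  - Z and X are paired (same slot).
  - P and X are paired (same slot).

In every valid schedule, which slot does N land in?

P is fixed at 3 and must come before N, so N is at least 4.
B is fixed at 5 and must come after N, so N is at most 4.
So N must be 4.

4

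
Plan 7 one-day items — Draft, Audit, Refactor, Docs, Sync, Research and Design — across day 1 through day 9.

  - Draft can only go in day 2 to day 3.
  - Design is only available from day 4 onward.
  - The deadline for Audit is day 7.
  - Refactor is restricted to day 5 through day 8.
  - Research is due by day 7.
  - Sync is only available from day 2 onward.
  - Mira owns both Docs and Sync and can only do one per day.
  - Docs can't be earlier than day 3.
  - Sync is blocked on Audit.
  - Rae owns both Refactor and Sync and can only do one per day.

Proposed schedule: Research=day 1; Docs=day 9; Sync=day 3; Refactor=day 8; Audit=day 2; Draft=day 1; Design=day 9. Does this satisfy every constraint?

No. Draft can only go in day 2 to day 3 is not satisfied.

Rae owns both Refactor and Sync and can only do one per day — holds.
Design is only available from day 4 onward — holds.
Refactor is restricted to day 5 through day 8 — holds.
Mira owns both Docs and Sync and can only do one per day — holds.
Docs can't be earlier than day 3 — holds.
Sync is blocked on Audit — holds.
Draft can only go in day 2 to day 3 — violated.
Research is due by day 7 — holds.
The deadline for Audit is day 7 — holds.
Sync is only available from day 2 onward — holds.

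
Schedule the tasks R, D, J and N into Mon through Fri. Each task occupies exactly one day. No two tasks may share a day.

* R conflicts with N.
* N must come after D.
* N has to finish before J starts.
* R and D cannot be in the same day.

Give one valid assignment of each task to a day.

N in Tue; J in Wed; D in Mon; R in Thu

Checking: N(Tue) before J(Wed); D(Mon) before N(Tue); R(Thu) != D(Mon); R(Thu) != N(Tue); max 1 per day (cap 1).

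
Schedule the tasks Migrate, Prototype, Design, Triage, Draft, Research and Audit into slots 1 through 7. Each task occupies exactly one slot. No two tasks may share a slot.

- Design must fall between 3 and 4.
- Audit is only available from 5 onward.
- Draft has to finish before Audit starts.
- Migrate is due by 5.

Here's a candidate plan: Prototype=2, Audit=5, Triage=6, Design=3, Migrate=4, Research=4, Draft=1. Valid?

Migrate is due by 5 — holds.
Audit is only available from 5 onward — holds.
No two tasks may share a slot — violated.
Design must fall between 3 and 4 — holds.
Draft has to finish before Audit starts — holds.

No. No two tasks may share a slot is not satisfied.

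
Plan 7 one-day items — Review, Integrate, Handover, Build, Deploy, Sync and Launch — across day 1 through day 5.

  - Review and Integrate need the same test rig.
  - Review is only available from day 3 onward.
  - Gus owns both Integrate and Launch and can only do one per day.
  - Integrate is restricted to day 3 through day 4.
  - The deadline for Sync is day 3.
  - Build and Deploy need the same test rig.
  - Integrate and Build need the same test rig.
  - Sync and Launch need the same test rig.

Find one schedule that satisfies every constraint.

Handover in day 1; Sync in day 1; Review in day 4; Launch in day 2; Deploy in day 2; Build in day 1; Integrate in day 3

Checking: Review(day 4) != Integrate(day 3); Build(day 1) != Deploy(day 2); Integrate(day 3) != Launch(day 2); Sync(day 1) != Launch(day 2); Integrate(day 3) != Build(day 1); Review=day 4 in [day 3,day 5]; Integrate=day 3 in [day 3,day 4]; Sync=day 1 in [day 1,day 3].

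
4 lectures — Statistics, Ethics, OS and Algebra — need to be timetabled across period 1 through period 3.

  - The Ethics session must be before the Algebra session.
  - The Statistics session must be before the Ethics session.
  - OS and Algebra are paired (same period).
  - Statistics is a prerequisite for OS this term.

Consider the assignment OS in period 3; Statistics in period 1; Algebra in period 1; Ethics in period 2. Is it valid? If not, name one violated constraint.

Invalid. OS and Algebra are paired (same period).

The Statistics session must be before the Ethics session — holds.
The Ethics session must be before the Algebra session — violated.
Statistics is a prerequisite for OS this term — holds.
OS and Algebra are paired (same period) — violated.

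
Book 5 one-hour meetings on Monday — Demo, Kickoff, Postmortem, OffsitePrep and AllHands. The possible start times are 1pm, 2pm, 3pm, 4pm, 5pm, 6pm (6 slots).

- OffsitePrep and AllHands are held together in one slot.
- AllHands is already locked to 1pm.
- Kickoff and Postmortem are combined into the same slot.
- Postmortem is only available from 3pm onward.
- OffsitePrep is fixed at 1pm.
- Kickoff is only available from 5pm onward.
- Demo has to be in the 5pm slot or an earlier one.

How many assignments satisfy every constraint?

10

Splitting on Demo: it can be 1pm (2), 2pm (2), 3pm (2), 4pm (2), 5pm (2). Listing each branch's schedules as (Kickoff, Postmortem, OffsitePrep, AllHands):
Demo=1pm: (5pm,5pm,1pm,1pm) (6pm,6pm,1pm,1pm) — 2.
Demo=2pm: (5pm,5pm,1pm,1pm) (6pm,6pm,1pm,1pm) — 2.
Demo=3pm: (5pm,5pm,1pm,1pm) (6pm,6pm,1pm,1pm) — 2.
Demo=4pm: (5pm,5pm,1pm,1pm) (6pm,6pm,1pm,1pm) — 2.
Demo=5pm: (5pm,5pm,1pm,1pm) (6pm,6pm,1pm,1pm) — 2.
Summing: 2 + 2 + 2 + 2 + 2 = 10.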